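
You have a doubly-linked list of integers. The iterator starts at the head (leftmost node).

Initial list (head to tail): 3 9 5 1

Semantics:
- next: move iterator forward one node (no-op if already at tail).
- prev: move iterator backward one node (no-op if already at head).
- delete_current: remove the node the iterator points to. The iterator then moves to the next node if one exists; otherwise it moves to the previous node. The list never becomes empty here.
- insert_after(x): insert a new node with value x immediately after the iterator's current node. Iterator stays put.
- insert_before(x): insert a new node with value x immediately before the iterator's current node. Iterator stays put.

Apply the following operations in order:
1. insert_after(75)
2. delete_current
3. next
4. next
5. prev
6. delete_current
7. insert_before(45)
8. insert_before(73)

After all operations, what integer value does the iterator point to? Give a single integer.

After 1 (insert_after(75)): list=[3, 75, 9, 5, 1] cursor@3
After 2 (delete_current): list=[75, 9, 5, 1] cursor@75
After 3 (next): list=[75, 9, 5, 1] cursor@9
After 4 (next): list=[75, 9, 5, 1] cursor@5
After 5 (prev): list=[75, 9, 5, 1] cursor@9
After 6 (delete_current): list=[75, 5, 1] cursor@5
After 7 (insert_before(45)): list=[75, 45, 5, 1] cursor@5
After 8 (insert_before(73)): list=[75, 45, 73, 5, 1] cursor@5

Answer: 5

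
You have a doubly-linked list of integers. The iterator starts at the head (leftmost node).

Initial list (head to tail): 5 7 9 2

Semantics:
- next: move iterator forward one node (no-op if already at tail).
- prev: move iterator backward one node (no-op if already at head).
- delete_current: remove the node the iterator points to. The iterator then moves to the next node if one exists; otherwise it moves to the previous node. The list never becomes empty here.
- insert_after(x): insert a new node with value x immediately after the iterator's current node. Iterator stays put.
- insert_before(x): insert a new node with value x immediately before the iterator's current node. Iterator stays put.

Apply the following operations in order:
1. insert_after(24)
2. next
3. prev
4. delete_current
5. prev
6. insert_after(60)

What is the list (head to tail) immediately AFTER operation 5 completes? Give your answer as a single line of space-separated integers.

Answer: 24 7 9 2

Derivation:
After 1 (insert_after(24)): list=[5, 24, 7, 9, 2] cursor@5
After 2 (next): list=[5, 24, 7, 9, 2] cursor@24
After 3 (prev): list=[5, 24, 7, 9, 2] cursor@5
After 4 (delete_current): list=[24, 7, 9, 2] cursor@24
After 5 (prev): list=[24, 7, 9, 2] cursor@24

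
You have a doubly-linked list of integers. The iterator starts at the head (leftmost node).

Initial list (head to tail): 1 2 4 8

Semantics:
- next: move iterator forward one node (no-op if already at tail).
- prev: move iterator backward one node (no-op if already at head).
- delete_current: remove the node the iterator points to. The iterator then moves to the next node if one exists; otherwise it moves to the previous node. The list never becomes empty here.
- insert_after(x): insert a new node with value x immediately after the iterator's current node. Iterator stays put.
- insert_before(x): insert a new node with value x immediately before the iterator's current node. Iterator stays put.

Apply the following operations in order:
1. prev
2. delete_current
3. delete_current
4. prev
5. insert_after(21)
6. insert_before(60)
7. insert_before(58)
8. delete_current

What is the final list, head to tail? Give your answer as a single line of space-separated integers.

After 1 (prev): list=[1, 2, 4, 8] cursor@1
After 2 (delete_current): list=[2, 4, 8] cursor@2
After 3 (delete_current): list=[4, 8] cursor@4
After 4 (prev): list=[4, 8] cursor@4
After 5 (insert_after(21)): list=[4, 21, 8] cursor@4
After 6 (insert_before(60)): list=[60, 4, 21, 8] cursor@4
After 7 (insert_before(58)): list=[60, 58, 4, 21, 8] cursor@4
After 8 (delete_current): list=[60, 58, 21, 8] cursor@21

Answer: 60 58 21 8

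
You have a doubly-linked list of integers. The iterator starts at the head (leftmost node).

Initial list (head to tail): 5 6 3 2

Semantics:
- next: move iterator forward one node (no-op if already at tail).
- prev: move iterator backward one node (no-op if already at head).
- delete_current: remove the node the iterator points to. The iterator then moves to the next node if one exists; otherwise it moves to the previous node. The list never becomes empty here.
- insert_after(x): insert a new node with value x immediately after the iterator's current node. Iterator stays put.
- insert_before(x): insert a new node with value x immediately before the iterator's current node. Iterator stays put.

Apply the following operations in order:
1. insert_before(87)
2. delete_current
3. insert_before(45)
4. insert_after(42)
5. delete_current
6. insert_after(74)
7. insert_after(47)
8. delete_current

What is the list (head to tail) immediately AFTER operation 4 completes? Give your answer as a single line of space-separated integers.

After 1 (insert_before(87)): list=[87, 5, 6, 3, 2] cursor@5
After 2 (delete_current): list=[87, 6, 3, 2] cursor@6
After 3 (insert_before(45)): list=[87, 45, 6, 3, 2] cursor@6
After 4 (insert_after(42)): list=[87, 45, 6, 42, 3, 2] cursor@6

Answer: 87 45 6 42 3 2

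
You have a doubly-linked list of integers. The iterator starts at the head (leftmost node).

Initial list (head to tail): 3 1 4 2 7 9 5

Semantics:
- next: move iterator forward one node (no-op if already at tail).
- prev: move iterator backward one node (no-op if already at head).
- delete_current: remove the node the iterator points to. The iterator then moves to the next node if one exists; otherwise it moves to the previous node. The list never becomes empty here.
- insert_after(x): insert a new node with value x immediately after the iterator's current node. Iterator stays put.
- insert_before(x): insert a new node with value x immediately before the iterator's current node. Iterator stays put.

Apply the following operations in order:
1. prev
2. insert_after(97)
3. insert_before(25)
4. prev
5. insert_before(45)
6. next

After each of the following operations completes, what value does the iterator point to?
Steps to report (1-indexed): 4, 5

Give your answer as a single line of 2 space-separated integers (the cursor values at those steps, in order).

Answer: 25 25

Derivation:
After 1 (prev): list=[3, 1, 4, 2, 7, 9, 5] cursor@3
After 2 (insert_after(97)): list=[3, 97, 1, 4, 2, 7, 9, 5] cursor@3
After 3 (insert_before(25)): list=[25, 3, 97, 1, 4, 2, 7, 9, 5] cursor@3
After 4 (prev): list=[25, 3, 97, 1, 4, 2, 7, 9, 5] cursor@25
After 5 (insert_before(45)): list=[45, 25, 3, 97, 1, 4, 2, 7, 9, 5] cursor@25
After 6 (next): list=[45, 25, 3, 97, 1, 4, 2, 7, 9, 5] cursor@3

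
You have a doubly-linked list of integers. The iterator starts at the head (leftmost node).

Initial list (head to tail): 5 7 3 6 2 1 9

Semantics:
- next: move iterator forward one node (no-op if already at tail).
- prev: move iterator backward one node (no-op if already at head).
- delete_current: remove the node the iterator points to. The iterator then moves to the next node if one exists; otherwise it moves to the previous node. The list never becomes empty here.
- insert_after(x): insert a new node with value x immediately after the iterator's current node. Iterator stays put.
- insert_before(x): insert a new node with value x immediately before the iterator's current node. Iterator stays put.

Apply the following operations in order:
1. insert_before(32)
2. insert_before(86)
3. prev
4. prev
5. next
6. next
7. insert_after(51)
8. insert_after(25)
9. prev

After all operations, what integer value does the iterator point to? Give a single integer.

Answer: 86

Derivation:
After 1 (insert_before(32)): list=[32, 5, 7, 3, 6, 2, 1, 9] cursor@5
After 2 (insert_before(86)): list=[32, 86, 5, 7, 3, 6, 2, 1, 9] cursor@5
After 3 (prev): list=[32, 86, 5, 7, 3, 6, 2, 1, 9] cursor@86
After 4 (prev): list=[32, 86, 5, 7, 3, 6, 2, 1, 9] cursor@32
After 5 (next): list=[32, 86, 5, 7, 3, 6, 2, 1, 9] cursor@86
After 6 (next): list=[32, 86, 5, 7, 3, 6, 2, 1, 9] cursor@5
After 7 (insert_after(51)): list=[32, 86, 5, 51, 7, 3, 6, 2, 1, 9] cursor@5
After 8 (insert_after(25)): list=[32, 86, 5, 25, 51, 7, 3, 6, 2, 1, 9] cursor@5
After 9 (prev): list=[32, 86, 5, 25, 51, 7, 3, 6, 2, 1, 9] cursor@86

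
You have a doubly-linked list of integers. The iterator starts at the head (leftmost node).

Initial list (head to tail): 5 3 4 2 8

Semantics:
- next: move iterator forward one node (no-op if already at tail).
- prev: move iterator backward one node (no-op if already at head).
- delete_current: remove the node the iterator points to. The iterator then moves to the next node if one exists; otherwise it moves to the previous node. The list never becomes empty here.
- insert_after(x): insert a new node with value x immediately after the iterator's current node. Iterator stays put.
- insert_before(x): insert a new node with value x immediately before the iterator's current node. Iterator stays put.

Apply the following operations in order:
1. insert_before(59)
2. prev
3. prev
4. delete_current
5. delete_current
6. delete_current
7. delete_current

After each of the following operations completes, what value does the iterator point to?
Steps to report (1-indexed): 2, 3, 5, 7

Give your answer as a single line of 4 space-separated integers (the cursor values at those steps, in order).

Answer: 59 59 3 2

Derivation:
After 1 (insert_before(59)): list=[59, 5, 3, 4, 2, 8] cursor@5
After 2 (prev): list=[59, 5, 3, 4, 2, 8] cursor@59
After 3 (prev): list=[59, 5, 3, 4, 2, 8] cursor@59
After 4 (delete_current): list=[5, 3, 4, 2, 8] cursor@5
After 5 (delete_current): list=[3, 4, 2, 8] cursor@3
After 6 (delete_current): list=[4, 2, 8] cursor@4
After 7 (delete_current): list=[2, 8] cursor@2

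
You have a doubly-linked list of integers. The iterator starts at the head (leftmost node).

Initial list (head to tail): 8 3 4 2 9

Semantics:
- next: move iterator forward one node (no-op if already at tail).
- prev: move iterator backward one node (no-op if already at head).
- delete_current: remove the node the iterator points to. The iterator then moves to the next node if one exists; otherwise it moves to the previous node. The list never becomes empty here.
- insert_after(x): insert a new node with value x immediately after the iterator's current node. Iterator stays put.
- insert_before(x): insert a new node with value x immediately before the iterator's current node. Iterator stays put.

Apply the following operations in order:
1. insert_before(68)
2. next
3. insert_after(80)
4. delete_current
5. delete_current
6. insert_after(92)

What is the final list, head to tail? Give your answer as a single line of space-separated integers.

Answer: 68 8 4 92 2 9

Derivation:
After 1 (insert_before(68)): list=[68, 8, 3, 4, 2, 9] cursor@8
After 2 (next): list=[68, 8, 3, 4, 2, 9] cursor@3
After 3 (insert_after(80)): list=[68, 8, 3, 80, 4, 2, 9] cursor@3
After 4 (delete_current): list=[68, 8, 80, 4, 2, 9] cursor@80
After 5 (delete_current): list=[68, 8, 4, 2, 9] cursor@4
After 6 (insert_after(92)): list=[68, 8, 4, 92, 2, 9] cursor@4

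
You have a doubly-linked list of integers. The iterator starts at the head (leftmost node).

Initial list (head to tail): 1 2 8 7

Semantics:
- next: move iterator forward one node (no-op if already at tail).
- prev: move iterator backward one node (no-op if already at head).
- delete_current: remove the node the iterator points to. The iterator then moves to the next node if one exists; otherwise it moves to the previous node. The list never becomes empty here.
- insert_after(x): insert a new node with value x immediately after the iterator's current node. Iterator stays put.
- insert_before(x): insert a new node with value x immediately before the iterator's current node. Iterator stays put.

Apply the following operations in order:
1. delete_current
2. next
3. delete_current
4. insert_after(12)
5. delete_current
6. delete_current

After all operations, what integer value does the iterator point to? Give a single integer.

After 1 (delete_current): list=[2, 8, 7] cursor@2
After 2 (next): list=[2, 8, 7] cursor@8
After 3 (delete_current): list=[2, 7] cursor@7
After 4 (insert_after(12)): list=[2, 7, 12] cursor@7
After 5 (delete_current): list=[2, 12] cursor@12
After 6 (delete_current): list=[2] cursor@2

Answer: 2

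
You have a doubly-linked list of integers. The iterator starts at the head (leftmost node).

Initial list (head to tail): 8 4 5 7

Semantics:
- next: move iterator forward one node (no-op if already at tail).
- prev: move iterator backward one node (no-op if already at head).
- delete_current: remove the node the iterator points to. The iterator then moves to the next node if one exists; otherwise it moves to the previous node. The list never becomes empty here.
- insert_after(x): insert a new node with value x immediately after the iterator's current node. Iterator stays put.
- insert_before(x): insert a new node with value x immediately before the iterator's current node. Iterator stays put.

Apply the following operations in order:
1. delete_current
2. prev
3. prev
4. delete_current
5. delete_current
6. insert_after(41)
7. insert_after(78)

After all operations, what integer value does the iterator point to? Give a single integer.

After 1 (delete_current): list=[4, 5, 7] cursor@4
After 2 (prev): list=[4, 5, 7] cursor@4
After 3 (prev): list=[4, 5, 7] cursor@4
After 4 (delete_current): list=[5, 7] cursor@5
After 5 (delete_current): list=[7] cursor@7
After 6 (insert_after(41)): list=[7, 41] cursor@7
After 7 (insert_after(78)): list=[7, 78, 41] cursor@7

Answer: 7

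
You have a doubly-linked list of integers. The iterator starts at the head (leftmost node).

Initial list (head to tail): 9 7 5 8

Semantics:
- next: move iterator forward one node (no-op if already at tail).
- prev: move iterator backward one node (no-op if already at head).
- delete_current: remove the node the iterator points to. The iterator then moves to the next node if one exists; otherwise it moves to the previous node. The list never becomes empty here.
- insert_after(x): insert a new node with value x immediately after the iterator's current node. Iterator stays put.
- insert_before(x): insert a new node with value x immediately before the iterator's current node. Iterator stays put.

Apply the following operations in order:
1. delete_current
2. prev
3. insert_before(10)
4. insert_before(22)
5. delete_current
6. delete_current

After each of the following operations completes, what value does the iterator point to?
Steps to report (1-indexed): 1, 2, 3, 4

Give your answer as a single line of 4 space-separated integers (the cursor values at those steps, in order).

After 1 (delete_current): list=[7, 5, 8] cursor@7
After 2 (prev): list=[7, 5, 8] cursor@7
After 3 (insert_before(10)): list=[10, 7, 5, 8] cursor@7
After 4 (insert_before(22)): list=[10, 22, 7, 5, 8] cursor@7
After 5 (delete_current): list=[10, 22, 5, 8] cursor@5
After 6 (delete_current): list=[10, 22, 8] cursor@8

Answer: 7 7 7 7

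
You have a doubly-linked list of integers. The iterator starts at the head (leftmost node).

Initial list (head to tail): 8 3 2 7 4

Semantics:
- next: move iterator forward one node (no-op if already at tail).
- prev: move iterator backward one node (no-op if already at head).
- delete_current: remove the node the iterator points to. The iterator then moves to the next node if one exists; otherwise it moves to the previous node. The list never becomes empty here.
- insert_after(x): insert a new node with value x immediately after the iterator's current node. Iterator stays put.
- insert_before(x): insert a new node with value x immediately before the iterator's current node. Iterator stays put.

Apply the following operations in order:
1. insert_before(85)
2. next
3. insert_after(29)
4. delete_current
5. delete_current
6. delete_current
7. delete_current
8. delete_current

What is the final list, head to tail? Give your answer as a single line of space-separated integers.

Answer: 85 8

Derivation:
After 1 (insert_before(85)): list=[85, 8, 3, 2, 7, 4] cursor@8
After 2 (next): list=[85, 8, 3, 2, 7, 4] cursor@3
After 3 (insert_after(29)): list=[85, 8, 3, 29, 2, 7, 4] cursor@3
After 4 (delete_current): list=[85, 8, 29, 2, 7, 4] cursor@29
After 5 (delete_current): list=[85, 8, 2, 7, 4] cursor@2
After 6 (delete_current): list=[85, 8, 7, 4] cursor@7
After 7 (delete_current): list=[85, 8, 4] cursor@4
After 8 (delete_current): list=[85, 8] cursor@8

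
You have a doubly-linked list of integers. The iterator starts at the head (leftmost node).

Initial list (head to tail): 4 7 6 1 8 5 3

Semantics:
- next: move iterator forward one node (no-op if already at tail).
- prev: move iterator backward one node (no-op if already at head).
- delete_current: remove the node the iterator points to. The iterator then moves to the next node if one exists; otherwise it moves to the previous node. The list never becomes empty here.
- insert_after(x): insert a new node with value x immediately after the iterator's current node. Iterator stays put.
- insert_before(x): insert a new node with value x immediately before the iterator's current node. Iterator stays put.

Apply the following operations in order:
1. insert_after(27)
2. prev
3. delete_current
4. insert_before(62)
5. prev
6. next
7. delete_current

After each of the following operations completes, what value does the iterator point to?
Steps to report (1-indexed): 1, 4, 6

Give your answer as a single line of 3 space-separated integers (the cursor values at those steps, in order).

After 1 (insert_after(27)): list=[4, 27, 7, 6, 1, 8, 5, 3] cursor@4
After 2 (prev): list=[4, 27, 7, 6, 1, 8, 5, 3] cursor@4
After 3 (delete_current): list=[27, 7, 6, 1, 8, 5, 3] cursor@27
After 4 (insert_before(62)): list=[62, 27, 7, 6, 1, 8, 5, 3] cursor@27
After 5 (prev): list=[62, 27, 7, 6, 1, 8, 5, 3] cursor@62
After 6 (next): list=[62, 27, 7, 6, 1, 8, 5, 3] cursor@27
After 7 (delete_current): list=[62, 7, 6, 1, 8, 5, 3] cursor@7

Answer: 4 27 27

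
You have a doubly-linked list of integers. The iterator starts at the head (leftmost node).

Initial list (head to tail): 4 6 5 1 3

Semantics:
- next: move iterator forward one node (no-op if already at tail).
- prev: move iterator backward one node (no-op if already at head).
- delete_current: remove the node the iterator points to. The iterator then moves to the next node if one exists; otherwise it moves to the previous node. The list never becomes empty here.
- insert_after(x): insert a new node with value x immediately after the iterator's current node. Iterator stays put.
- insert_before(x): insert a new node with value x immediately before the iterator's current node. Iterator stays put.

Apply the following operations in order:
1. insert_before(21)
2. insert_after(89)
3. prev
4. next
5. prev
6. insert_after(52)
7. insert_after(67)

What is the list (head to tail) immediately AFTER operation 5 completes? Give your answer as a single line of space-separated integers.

Answer: 21 4 89 6 5 1 3

Derivation:
After 1 (insert_before(21)): list=[21, 4, 6, 5, 1, 3] cursor@4
After 2 (insert_after(89)): list=[21, 4, 89, 6, 5, 1, 3] cursor@4
After 3 (prev): list=[21, 4, 89, 6, 5, 1, 3] cursor@21
After 4 (next): list=[21, 4, 89, 6, 5, 1, 3] cursor@4
After 5 (prev): list=[21, 4, 89, 6, 5, 1, 3] cursor@21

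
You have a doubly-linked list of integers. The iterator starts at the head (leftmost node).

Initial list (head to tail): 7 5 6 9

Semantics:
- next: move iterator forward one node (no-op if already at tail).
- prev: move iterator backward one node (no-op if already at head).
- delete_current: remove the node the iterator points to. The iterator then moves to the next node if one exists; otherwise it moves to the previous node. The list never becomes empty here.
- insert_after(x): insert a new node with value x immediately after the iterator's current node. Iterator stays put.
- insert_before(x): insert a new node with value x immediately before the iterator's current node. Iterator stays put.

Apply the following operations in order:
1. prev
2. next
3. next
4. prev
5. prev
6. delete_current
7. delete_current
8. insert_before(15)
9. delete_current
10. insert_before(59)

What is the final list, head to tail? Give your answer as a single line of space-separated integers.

Answer: 15 59 9

Derivation:
After 1 (prev): list=[7, 5, 6, 9] cursor@7
After 2 (next): list=[7, 5, 6, 9] cursor@5
After 3 (next): list=[7, 5, 6, 9] cursor@6
After 4 (prev): list=[7, 5, 6, 9] cursor@5
After 5 (prev): list=[7, 5, 6, 9] cursor@7
After 6 (delete_current): list=[5, 6, 9] cursor@5
After 7 (delete_current): list=[6, 9] cursor@6
After 8 (insert_before(15)): list=[15, 6, 9] cursor@6
After 9 (delete_current): list=[15, 9] cursor@9
After 10 (insert_before(59)): list=[15, 59, 9] cursor@9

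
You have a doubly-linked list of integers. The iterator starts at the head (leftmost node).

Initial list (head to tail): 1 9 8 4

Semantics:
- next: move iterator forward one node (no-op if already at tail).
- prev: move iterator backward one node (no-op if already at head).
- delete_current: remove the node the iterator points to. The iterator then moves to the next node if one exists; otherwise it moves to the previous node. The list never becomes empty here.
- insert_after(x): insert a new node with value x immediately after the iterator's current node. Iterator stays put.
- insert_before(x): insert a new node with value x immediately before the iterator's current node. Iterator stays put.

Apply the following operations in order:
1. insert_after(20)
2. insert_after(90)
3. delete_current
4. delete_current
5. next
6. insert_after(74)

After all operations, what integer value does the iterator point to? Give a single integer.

After 1 (insert_after(20)): list=[1, 20, 9, 8, 4] cursor@1
After 2 (insert_after(90)): list=[1, 90, 20, 9, 8, 4] cursor@1
After 3 (delete_current): list=[90, 20, 9, 8, 4] cursor@90
After 4 (delete_current): list=[20, 9, 8, 4] cursor@20
After 5 (next): list=[20, 9, 8, 4] cursor@9
After 6 (insert_after(74)): list=[20, 9, 74, 8, 4] cursor@9

Answer: 9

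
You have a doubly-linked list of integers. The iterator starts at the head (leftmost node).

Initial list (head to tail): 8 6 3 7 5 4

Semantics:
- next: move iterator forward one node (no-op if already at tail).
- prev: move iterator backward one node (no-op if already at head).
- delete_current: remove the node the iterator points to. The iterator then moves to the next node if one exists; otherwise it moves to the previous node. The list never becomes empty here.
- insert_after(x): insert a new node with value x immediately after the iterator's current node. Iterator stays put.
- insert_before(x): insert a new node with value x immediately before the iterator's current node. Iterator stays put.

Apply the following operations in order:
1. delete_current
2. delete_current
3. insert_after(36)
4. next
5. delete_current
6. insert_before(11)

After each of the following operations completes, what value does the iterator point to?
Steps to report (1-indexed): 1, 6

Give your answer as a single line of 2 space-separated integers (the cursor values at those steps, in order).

After 1 (delete_current): list=[6, 3, 7, 5, 4] cursor@6
After 2 (delete_current): list=[3, 7, 5, 4] cursor@3
After 3 (insert_after(36)): list=[3, 36, 7, 5, 4] cursor@3
After 4 (next): list=[3, 36, 7, 5, 4] cursor@36
After 5 (delete_current): list=[3, 7, 5, 4] cursor@7
After 6 (insert_before(11)): list=[3, 11, 7, 5, 4] cursor@7

Answer: 6 7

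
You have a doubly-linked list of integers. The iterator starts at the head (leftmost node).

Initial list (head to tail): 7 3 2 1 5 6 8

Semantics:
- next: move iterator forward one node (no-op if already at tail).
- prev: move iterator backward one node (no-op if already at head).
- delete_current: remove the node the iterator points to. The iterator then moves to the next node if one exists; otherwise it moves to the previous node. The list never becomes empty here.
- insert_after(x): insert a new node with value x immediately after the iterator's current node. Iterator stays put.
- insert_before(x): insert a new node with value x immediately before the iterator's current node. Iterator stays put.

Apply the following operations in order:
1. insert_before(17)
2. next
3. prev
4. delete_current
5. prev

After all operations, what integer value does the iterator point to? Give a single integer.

After 1 (insert_before(17)): list=[17, 7, 3, 2, 1, 5, 6, 8] cursor@7
After 2 (next): list=[17, 7, 3, 2, 1, 5, 6, 8] cursor@3
After 3 (prev): list=[17, 7, 3, 2, 1, 5, 6, 8] cursor@7
After 4 (delete_current): list=[17, 3, 2, 1, 5, 6, 8] cursor@3
After 5 (prev): list=[17, 3, 2, 1, 5, 6, 8] cursor@17

Answer: 17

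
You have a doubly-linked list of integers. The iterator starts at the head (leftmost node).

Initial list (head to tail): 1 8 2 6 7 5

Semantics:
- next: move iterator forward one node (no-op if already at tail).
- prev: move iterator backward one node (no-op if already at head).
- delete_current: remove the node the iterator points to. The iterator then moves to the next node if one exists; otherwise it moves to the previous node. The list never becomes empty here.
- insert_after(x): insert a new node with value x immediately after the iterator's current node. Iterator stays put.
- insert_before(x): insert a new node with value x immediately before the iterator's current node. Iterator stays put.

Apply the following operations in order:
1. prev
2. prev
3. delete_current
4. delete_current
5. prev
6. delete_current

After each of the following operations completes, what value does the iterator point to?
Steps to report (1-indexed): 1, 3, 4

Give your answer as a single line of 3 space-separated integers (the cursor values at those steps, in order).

After 1 (prev): list=[1, 8, 2, 6, 7, 5] cursor@1
After 2 (prev): list=[1, 8, 2, 6, 7, 5] cursor@1
After 3 (delete_current): list=[8, 2, 6, 7, 5] cursor@8
After 4 (delete_current): list=[2, 6, 7, 5] cursor@2
After 5 (prev): list=[2, 6, 7, 5] cursor@2
After 6 (delete_current): list=[6, 7, 5] cursor@6

Answer: 1 8 2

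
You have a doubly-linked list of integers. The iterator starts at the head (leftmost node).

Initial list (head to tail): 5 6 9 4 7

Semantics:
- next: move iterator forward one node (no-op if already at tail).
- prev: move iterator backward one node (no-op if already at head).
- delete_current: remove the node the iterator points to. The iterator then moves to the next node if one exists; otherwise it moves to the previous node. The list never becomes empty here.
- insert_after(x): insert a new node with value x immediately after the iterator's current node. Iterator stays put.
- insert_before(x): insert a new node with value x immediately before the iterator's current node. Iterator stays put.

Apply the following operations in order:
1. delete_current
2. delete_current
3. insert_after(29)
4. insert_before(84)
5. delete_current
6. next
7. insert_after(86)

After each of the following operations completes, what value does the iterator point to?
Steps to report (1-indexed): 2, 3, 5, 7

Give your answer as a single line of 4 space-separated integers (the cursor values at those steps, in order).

After 1 (delete_current): list=[6, 9, 4, 7] cursor@6
After 2 (delete_current): list=[9, 4, 7] cursor@9
After 3 (insert_after(29)): list=[9, 29, 4, 7] cursor@9
After 4 (insert_before(84)): list=[84, 9, 29, 4, 7] cursor@9
After 5 (delete_current): list=[84, 29, 4, 7] cursor@29
After 6 (next): list=[84, 29, 4, 7] cursor@4
After 7 (insert_after(86)): list=[84, 29, 4, 86, 7] cursor@4

Answer: 9 9 29 4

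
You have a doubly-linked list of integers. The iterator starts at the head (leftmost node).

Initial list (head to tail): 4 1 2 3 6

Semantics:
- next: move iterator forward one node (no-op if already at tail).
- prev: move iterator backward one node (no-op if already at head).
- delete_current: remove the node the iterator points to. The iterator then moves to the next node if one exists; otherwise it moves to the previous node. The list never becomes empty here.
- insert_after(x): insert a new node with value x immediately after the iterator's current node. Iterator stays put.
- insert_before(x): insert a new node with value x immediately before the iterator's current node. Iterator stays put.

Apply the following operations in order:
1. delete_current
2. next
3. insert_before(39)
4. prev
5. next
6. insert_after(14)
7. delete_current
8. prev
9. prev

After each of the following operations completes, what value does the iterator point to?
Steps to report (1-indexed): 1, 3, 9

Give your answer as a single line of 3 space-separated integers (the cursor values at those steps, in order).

Answer: 1 2 1

Derivation:
After 1 (delete_current): list=[1, 2, 3, 6] cursor@1
After 2 (next): list=[1, 2, 3, 6] cursor@2
After 3 (insert_before(39)): list=[1, 39, 2, 3, 6] cursor@2
After 4 (prev): list=[1, 39, 2, 3, 6] cursor@39
After 5 (next): list=[1, 39, 2, 3, 6] cursor@2
After 6 (insert_after(14)): list=[1, 39, 2, 14, 3, 6] cursor@2
After 7 (delete_current): list=[1, 39, 14, 3, 6] cursor@14
After 8 (prev): list=[1, 39, 14, 3, 6] cursor@39
After 9 (prev): list=[1, 39, 14, 3, 6] cursor@1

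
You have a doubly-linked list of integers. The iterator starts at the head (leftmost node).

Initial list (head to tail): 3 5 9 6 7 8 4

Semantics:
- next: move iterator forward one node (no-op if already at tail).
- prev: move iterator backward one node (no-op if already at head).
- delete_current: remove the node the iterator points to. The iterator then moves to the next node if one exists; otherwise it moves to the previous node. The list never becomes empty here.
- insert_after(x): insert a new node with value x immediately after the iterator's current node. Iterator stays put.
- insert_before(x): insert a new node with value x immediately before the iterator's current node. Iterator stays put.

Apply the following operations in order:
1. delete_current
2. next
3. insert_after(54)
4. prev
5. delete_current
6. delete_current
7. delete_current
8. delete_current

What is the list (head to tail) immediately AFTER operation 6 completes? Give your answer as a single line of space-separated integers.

After 1 (delete_current): list=[5, 9, 6, 7, 8, 4] cursor@5
After 2 (next): list=[5, 9, 6, 7, 8, 4] cursor@9
After 3 (insert_after(54)): list=[5, 9, 54, 6, 7, 8, 4] cursor@9
After 4 (prev): list=[5, 9, 54, 6, 7, 8, 4] cursor@5
After 5 (delete_current): list=[9, 54, 6, 7, 8, 4] cursor@9
After 6 (delete_current): list=[54, 6, 7, 8, 4] cursor@54

Answer: 54 6 7 8 4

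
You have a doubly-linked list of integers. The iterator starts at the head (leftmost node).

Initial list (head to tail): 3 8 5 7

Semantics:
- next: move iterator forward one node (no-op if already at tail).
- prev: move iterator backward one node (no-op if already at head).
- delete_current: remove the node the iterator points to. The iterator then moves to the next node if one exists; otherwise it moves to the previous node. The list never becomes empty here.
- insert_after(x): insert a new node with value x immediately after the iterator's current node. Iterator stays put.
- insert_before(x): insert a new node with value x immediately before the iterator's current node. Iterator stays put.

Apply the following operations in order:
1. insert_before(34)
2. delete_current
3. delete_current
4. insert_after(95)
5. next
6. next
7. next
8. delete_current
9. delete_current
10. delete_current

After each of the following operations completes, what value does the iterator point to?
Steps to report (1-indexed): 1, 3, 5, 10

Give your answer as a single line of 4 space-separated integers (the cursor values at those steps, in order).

After 1 (insert_before(34)): list=[34, 3, 8, 5, 7] cursor@3
After 2 (delete_current): list=[34, 8, 5, 7] cursor@8
After 3 (delete_current): list=[34, 5, 7] cursor@5
After 4 (insert_after(95)): list=[34, 5, 95, 7] cursor@5
After 5 (next): list=[34, 5, 95, 7] cursor@95
After 6 (next): list=[34, 5, 95, 7] cursor@7
After 7 (next): list=[34, 5, 95, 7] cursor@7
After 8 (delete_current): list=[34, 5, 95] cursor@95
After 9 (delete_current): list=[34, 5] cursor@5
After 10 (delete_current): list=[34] cursor@34

Answer: 3 5 95 34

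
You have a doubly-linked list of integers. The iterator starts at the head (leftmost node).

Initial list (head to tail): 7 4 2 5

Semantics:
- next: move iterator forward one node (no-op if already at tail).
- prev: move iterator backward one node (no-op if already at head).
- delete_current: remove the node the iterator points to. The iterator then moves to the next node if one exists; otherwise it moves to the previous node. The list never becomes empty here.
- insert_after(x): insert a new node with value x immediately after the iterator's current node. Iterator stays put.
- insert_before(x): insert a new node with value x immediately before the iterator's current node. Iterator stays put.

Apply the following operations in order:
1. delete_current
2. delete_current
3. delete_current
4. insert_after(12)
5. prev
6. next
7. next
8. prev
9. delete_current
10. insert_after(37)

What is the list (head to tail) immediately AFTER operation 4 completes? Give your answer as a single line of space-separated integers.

Answer: 5 12

Derivation:
After 1 (delete_current): list=[4, 2, 5] cursor@4
After 2 (delete_current): list=[2, 5] cursor@2
After 3 (delete_current): list=[5] cursor@5
After 4 (insert_after(12)): list=[5, 12] cursor@5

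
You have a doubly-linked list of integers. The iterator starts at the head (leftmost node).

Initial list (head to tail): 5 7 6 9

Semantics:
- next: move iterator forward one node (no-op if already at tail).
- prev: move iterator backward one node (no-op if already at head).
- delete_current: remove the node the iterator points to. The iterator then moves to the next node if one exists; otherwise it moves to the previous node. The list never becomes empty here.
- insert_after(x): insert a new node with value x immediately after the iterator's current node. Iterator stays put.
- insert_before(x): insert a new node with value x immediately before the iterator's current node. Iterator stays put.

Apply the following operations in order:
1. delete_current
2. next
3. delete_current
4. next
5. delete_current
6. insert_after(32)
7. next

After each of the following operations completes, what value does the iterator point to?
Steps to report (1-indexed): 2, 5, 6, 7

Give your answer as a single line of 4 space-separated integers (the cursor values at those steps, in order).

After 1 (delete_current): list=[7, 6, 9] cursor@7
After 2 (next): list=[7, 6, 9] cursor@6
After 3 (delete_current): list=[7, 9] cursor@9
After 4 (next): list=[7, 9] cursor@9
After 5 (delete_current): list=[7] cursor@7
After 6 (insert_after(32)): list=[7, 32] cursor@7
After 7 (next): list=[7, 32] cursor@32

Answer: 6 7 7 32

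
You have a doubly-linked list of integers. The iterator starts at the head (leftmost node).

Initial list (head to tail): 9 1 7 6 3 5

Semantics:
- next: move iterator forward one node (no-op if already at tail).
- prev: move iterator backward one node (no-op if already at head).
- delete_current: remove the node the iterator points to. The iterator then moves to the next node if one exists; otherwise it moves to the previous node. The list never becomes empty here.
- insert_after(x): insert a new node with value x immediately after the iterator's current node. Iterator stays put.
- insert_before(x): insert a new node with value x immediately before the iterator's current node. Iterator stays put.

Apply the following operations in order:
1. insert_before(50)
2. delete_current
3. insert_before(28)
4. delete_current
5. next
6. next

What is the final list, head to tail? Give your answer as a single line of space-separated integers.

Answer: 50 28 7 6 3 5

Derivation:
After 1 (insert_before(50)): list=[50, 9, 1, 7, 6, 3, 5] cursor@9
After 2 (delete_current): list=[50, 1, 7, 6, 3, 5] cursor@1
After 3 (insert_before(28)): list=[50, 28, 1, 7, 6, 3, 5] cursor@1
After 4 (delete_current): list=[50, 28, 7, 6, 3, 5] cursor@7
After 5 (next): list=[50, 28, 7, 6, 3, 5] cursor@6
After 6 (next): list=[50, 28, 7, 6, 3, 5] cursor@3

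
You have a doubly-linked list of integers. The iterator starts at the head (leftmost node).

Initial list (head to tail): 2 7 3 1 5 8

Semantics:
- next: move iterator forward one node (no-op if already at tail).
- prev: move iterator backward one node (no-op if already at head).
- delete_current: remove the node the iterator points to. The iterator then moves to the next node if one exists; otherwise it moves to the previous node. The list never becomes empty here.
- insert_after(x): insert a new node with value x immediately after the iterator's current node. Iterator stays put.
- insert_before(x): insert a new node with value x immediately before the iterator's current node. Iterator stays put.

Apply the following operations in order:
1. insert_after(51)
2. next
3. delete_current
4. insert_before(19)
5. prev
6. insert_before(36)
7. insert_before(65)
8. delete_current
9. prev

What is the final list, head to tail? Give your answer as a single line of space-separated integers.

Answer: 2 36 65 7 3 1 5 8

Derivation:
After 1 (insert_after(51)): list=[2, 51, 7, 3, 1, 5, 8] cursor@2
After 2 (next): list=[2, 51, 7, 3, 1, 5, 8] cursor@51
After 3 (delete_current): list=[2, 7, 3, 1, 5, 8] cursor@7
After 4 (insert_before(19)): list=[2, 19, 7, 3, 1, 5, 8] cursor@7
After 5 (prev): list=[2, 19, 7, 3, 1, 5, 8] cursor@19
After 6 (insert_before(36)): list=[2, 36, 19, 7, 3, 1, 5, 8] cursor@19
After 7 (insert_before(65)): list=[2, 36, 65, 19, 7, 3, 1, 5, 8] cursor@19
After 8 (delete_current): list=[2, 36, 65, 7, 3, 1, 5, 8] cursor@7
After 9 (prev): list=[2, 36, 65, 7, 3, 1, 5, 8] cursor@65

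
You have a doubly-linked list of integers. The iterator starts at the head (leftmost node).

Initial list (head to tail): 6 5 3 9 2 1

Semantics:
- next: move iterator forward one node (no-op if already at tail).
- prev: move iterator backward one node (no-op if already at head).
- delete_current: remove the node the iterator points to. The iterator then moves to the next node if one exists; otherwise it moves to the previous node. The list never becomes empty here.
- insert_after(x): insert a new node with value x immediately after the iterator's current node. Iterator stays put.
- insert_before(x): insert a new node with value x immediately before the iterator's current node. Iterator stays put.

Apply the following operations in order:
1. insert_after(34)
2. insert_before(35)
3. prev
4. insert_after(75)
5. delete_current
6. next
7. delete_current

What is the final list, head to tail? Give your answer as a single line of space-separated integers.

After 1 (insert_after(34)): list=[6, 34, 5, 3, 9, 2, 1] cursor@6
After 2 (insert_before(35)): list=[35, 6, 34, 5, 3, 9, 2, 1] cursor@6
After 3 (prev): list=[35, 6, 34, 5, 3, 9, 2, 1] cursor@35
After 4 (insert_after(75)): list=[35, 75, 6, 34, 5, 3, 9, 2, 1] cursor@35
After 5 (delete_current): list=[75, 6, 34, 5, 3, 9, 2, 1] cursor@75
After 6 (next): list=[75, 6, 34, 5, 3, 9, 2, 1] cursor@6
After 7 (delete_current): list=[75, 34, 5, 3, 9, 2, 1] cursor@34

Answer: 75 34 5 3 9 2 1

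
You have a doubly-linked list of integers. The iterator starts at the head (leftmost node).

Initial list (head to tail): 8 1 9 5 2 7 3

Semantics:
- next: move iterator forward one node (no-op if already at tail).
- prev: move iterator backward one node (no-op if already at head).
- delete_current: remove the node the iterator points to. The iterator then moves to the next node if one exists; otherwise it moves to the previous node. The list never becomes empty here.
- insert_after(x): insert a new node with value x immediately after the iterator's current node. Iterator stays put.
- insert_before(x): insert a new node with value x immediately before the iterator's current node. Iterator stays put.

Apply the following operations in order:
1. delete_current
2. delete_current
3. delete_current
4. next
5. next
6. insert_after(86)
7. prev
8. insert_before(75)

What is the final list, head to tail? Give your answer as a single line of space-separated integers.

Answer: 5 75 2 7 86 3

Derivation:
After 1 (delete_current): list=[1, 9, 5, 2, 7, 3] cursor@1
After 2 (delete_current): list=[9, 5, 2, 7, 3] cursor@9
After 3 (delete_current): list=[5, 2, 7, 3] cursor@5
After 4 (next): list=[5, 2, 7, 3] cursor@2
After 5 (next): list=[5, 2, 7, 3] cursor@7
After 6 (insert_after(86)): list=[5, 2, 7, 86, 3] cursor@7
After 7 (prev): list=[5, 2, 7, 86, 3] cursor@2
After 8 (insert_before(75)): list=[5, 75, 2, 7, 86, 3] cursor@2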